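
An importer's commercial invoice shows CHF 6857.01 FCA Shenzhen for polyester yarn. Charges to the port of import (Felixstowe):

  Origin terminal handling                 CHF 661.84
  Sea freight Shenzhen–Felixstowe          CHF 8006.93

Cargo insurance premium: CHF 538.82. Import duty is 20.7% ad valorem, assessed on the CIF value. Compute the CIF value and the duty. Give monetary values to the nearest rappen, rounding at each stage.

CIF value: CHF 16064.60; import duty: CHF 3325.37

CIF = FCA price + pre-shipment costs + freight + insurance
CIF = 6857.01 + 661.84 + 8006.93 + 538.82 = 16064.60
Import duty = 16064.60 × 20.7% = 3325.37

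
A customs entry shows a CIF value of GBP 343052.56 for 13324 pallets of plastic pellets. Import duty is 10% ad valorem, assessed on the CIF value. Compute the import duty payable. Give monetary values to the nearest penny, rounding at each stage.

Import duty: GBP 34305.26

Import duty = 343052.56 × 10% = 34305.26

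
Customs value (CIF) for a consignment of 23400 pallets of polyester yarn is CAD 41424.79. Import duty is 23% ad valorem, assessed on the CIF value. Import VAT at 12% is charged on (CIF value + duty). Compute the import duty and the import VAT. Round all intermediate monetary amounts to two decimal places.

Import duty = 41424.79 × 23% = 9527.70
VAT base = CIF + duty = 41424.79 + 9527.70 = 50952.49
Import VAT = 50952.49 × 12% = 6114.30

Import duty: CAD 9527.70; import VAT: CAD 6114.30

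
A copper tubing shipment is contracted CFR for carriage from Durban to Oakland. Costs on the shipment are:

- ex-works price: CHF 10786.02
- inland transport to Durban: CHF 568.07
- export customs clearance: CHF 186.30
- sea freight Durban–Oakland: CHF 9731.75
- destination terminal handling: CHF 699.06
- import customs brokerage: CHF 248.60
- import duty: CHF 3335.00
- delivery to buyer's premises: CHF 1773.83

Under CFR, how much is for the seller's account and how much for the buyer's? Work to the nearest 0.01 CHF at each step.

Seller: CHF 21272.14; buyer: CHF 6056.49

CFR: the seller pays costs through ocean freight to the destination port, but not insurance.
Seller's account: goods 10786.02 + inland to port 568.07 + export clearance 186.30 + freight 9731.75 = 21272.14
Buyer's account: destination terminal 699.06 + brokerage 248.60 + duty 3335.00 + delivery 1773.83 = 6056.49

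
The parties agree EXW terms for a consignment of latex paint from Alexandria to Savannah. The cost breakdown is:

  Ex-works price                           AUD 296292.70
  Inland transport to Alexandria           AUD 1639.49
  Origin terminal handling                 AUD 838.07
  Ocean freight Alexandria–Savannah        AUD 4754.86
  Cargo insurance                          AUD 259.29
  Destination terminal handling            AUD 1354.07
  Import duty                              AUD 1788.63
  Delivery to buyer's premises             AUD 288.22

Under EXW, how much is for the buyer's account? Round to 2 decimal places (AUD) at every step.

EXW: the seller makes goods available at their premises; the buyer bears all onward costs.
Seller's account: goods 296292.70 = 296292.70
Buyer's account: inland to port 1639.49 + origin terminal 838.07 + freight 4754.86 + insurance 259.29 + destination terminal 1354.07 + duty 1788.63 + delivery 288.22 = 10922.63

Buyer's account: AUD 10922.63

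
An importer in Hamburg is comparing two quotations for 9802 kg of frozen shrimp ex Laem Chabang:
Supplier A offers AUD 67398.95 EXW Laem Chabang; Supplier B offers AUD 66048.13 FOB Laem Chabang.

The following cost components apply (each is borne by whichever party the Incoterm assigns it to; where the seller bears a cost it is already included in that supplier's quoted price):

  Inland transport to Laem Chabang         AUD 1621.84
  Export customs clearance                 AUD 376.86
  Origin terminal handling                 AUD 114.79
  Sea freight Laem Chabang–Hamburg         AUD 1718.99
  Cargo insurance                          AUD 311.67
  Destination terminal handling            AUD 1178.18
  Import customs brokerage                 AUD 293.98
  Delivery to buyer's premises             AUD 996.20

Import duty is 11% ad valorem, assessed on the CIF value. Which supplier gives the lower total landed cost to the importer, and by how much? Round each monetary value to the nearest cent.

Supplier B is cheaper by AUD 3845.38

Supplier A (EXW):
CIF value = EXW price + inland to port + export clearance + origin terminal + freight + insurance = 67398.95 + 1621.84 + 376.86 + 114.79 + 1718.99 + 311.67 = 71543.10
Import duty = 71543.10 × 11% = 7869.74
Buyer bears (A): 1621.84 + 376.86 + 114.79 + 1718.99 + 311.67 + 1178.18 + 293.98 + 996.20 = 6612.51
Landed cost (A) = invoice 67398.95 + 6612.51 + duty 7869.74 = 81881.20
Supplier B (FOB):
CIF value = FOB price + freight + insurance = 66048.13 + 1718.99 + 311.67 = 68078.79
Import duty = 68078.79 × 11% = 7488.67
Buyer bears (B): 1718.99 + 311.67 + 1178.18 + 293.98 + 996.20 = 4499.02
Landed cost (B) = invoice 66048.13 + 4499.02 + duty 7488.67 = 78035.82
Difference = |81881.20 − 78035.82| = 3845.38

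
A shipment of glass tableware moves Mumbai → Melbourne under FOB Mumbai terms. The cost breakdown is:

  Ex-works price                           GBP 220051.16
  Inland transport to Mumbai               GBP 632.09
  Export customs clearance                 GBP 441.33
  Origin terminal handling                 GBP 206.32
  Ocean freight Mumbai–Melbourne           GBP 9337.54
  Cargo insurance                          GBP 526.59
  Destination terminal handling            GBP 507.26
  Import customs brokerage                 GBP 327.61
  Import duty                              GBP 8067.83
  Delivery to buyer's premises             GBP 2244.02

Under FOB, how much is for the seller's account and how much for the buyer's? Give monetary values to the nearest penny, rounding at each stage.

FOB: the seller bears costs until goods are on board at the origin port; the buyer bears freight, insurance and all costs thereafter.
Seller's account: goods 220051.16 + inland to port 632.09 + export clearance 441.33 + origin terminal 206.32 = 221330.90
Buyer's account: freight 9337.54 + insurance 526.59 + destination terminal 507.26 + brokerage 327.61 + duty 8067.83 + delivery 2244.02 = 21010.85

Seller: GBP 221330.90; buyer: GBP 21010.85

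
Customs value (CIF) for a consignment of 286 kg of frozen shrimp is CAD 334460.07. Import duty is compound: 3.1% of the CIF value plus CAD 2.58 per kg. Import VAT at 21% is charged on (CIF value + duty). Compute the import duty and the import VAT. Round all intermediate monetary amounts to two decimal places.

Import duty: CAD 11106.14; import VAT: CAD 72568.90

Ad valorem component: 334460.07 × 3.1% = 10368.26
Specific component: 286 × 2.58 = 737.88
Import duty = 10368.26 + 737.88 = 11106.14
VAT base = CIF + duty = 334460.07 + 11106.14 = 345566.21
Import VAT = 345566.21 × 21% = 72568.90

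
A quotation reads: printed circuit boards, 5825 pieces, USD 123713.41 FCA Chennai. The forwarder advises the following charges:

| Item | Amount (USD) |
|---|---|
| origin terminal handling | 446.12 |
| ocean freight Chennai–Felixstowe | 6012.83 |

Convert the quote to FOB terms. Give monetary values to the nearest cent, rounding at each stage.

Not relevant to the conversion: freight — on the buyer under both terms; not part of either seller's price.
From FCA to FOB, the seller additionally bears: origin terminal.
FOB price = 123713.41 + 446.12 = 124159.53

FOB price: USD 124159.53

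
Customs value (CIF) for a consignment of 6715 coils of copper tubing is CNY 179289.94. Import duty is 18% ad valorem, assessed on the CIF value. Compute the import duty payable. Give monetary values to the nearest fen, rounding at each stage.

Import duty = 179289.94 × 18% = 32272.19

Import duty: CNY 32272.19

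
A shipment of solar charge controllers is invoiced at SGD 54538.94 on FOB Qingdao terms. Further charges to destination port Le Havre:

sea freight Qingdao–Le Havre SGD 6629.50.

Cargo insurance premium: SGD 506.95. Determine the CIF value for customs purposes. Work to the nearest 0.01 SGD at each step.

CIF value: SGD 61675.39

CIF = FOB price + freight + insurance
CIF = 54538.94 + 6629.50 + 506.95 = 61675.39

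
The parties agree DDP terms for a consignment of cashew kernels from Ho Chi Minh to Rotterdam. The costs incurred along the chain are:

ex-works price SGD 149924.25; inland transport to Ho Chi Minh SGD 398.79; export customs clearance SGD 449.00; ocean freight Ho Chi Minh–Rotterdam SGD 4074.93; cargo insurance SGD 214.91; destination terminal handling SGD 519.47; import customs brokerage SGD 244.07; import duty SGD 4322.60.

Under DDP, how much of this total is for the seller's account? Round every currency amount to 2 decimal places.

DDP: the seller bears all costs including import duty.
Seller's account: goods 149924.25 + inland to port 398.79 + export clearance 449.00 + freight 4074.93 + insurance 214.91 + destination terminal 519.47 + brokerage 244.07 + duty 4322.60 = 160148.02
Buyer's account: 0.00

Seller's account: SGD 160148.02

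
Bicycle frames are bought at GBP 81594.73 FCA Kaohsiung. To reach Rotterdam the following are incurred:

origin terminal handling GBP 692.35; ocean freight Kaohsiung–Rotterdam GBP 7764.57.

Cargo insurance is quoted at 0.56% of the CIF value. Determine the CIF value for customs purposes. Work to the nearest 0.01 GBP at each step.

Let C be the CIF value. C = FCA price + pre-shipment costs + freight + 0.56% × C
C − 0.56% × C = 81594.73 + 692.35 + 7764.57
0.9944 × C = 90051.65
C = 90051.65 / 0.9944 = 90558.78
Insurance premium = 0.56% × 90558.78 = 507.13

CIF value: GBP 90558.78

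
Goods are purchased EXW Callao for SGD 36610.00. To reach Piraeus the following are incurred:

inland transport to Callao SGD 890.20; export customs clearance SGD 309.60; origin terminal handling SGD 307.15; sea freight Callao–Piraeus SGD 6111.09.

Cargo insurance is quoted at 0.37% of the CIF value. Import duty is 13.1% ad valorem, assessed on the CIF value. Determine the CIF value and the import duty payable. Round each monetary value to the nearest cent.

Let C be the CIF value. C = EXW price + pre-shipment costs + freight + 0.37% × C
C − 0.37% × C = 36610.00 + 890.20 + 309.60 + 307.15 + 6111.09
0.9963 × C = 44228.04
C = 44228.04 / 0.9963 = 44392.29
Insurance premium = 0.37% × 44392.29 = 164.25
Import duty = 44392.29 × 13.1% = 5815.39

CIF value: SGD 44392.29; import duty: SGD 5815.39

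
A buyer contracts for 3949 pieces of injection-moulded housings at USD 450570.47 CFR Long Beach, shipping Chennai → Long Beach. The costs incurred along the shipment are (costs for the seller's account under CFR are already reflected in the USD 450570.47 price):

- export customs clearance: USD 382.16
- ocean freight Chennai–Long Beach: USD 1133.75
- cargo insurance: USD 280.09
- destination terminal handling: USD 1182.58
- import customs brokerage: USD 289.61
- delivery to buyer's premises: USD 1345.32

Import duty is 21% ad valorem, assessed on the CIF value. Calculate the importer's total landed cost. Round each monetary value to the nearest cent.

CFR: the seller pays costs through ocean freight to the destination port, but not insurance.
Already in the invoice (seller's account under CFR): export clearance, freight — exclude.
CIF value = CFR price + insurance = 450570.47 + 280.09 = 450850.56
Import duty = 450850.56 × 21% = 94678.62
Buyer bears: insurance 280.09 + destination terminal 1182.58 + brokerage 289.61 + delivery 1345.32 + duty 94678.62 = 97776.22
Landed cost = invoice 450570.47 + 97776.22 = 548346.69

Total landed cost: USD 548346.69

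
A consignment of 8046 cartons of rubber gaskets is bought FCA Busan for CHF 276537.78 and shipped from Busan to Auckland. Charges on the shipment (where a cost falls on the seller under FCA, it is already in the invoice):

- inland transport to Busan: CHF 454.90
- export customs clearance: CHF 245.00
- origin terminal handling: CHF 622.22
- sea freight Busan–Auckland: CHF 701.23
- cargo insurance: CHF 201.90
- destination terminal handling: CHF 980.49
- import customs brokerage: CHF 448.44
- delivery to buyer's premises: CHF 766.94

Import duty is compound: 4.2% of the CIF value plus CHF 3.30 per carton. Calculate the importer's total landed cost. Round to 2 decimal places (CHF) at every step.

Total landed cost: CHF 318489.45

FCA: the seller delivers export-cleared goods to the carrier; the buyer bears costs from that point.
Already in the invoice (seller's account under FCA): inland to port, export clearance — exclude.
CIF value = FCA price + origin terminal + freight + insurance = 276537.78 + 622.22 + 701.23 + 201.90 = 278063.13
Ad valorem component: 278063.13 × 4.2% = 11678.65
Specific component: 8046 × 3.30 = 26551.80
Import duty = 11678.65 + 26551.80 = 38230.45
Buyer bears: origin terminal 622.22 + freight 701.23 + insurance 201.90 + destination terminal 980.49 + brokerage 448.44 + delivery 766.94 + duty 38230.45 = 41951.67
Landed cost = invoice 276537.78 + 41951.67 = 318489.45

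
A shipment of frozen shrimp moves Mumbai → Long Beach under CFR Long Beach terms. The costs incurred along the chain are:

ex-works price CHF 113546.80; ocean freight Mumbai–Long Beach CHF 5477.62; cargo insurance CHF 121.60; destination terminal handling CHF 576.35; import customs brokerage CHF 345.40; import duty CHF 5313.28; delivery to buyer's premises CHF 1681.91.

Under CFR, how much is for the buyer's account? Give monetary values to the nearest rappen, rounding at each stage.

CFR: the seller pays costs through ocean freight to the destination port, but not insurance.
Seller's account: goods 113546.80 + freight 5477.62 = 119024.42
Buyer's account: insurance 121.60 + destination terminal 576.35 + brokerage 345.40 + duty 5313.28 + delivery 1681.91 = 8038.54

Buyer's account: CHF 8038.54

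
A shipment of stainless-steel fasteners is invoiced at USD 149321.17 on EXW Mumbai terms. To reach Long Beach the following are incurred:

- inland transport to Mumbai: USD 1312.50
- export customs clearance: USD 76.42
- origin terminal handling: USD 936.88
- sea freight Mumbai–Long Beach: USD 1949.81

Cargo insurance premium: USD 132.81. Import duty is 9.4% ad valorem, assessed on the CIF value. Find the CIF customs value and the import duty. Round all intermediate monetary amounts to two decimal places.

CIF value: USD 153729.59; import duty: USD 14450.58

CIF = EXW price + pre-shipment costs + freight + insurance
CIF = 149321.17 + 1312.50 + 76.42 + 936.88 + 1949.81 + 132.81 = 153729.59
Import duty = 153729.59 × 9.4% = 14450.58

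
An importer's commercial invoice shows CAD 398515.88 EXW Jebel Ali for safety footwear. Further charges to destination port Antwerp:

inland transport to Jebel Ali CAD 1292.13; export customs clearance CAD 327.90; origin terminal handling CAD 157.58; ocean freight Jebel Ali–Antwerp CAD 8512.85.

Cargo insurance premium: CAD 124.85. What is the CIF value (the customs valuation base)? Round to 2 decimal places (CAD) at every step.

CIF = EXW price + pre-shipment costs + freight + insurance
CIF = 398515.88 + 1292.13 + 327.90 + 157.58 + 8512.85 + 124.85 = 408931.19

CIF value: CAD 408931.19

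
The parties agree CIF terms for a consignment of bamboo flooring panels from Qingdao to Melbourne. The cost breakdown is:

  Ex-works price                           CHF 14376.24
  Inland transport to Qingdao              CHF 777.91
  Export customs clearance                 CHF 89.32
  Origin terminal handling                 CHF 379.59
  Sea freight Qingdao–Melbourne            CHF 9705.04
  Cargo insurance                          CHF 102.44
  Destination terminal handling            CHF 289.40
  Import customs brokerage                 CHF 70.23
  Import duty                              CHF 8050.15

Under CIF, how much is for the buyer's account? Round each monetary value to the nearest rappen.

CIF: the seller pays costs through ocean freight and marine insurance to the destination port.
Seller's account: goods 14376.24 + inland to port 777.91 + export clearance 89.32 + origin terminal 379.59 + freight 9705.04 + insurance 102.44 = 25430.54
Buyer's account: destination terminal 289.40 + brokerage 70.23 + duty 8050.15 = 8409.78

Buyer's account: CHF 8409.78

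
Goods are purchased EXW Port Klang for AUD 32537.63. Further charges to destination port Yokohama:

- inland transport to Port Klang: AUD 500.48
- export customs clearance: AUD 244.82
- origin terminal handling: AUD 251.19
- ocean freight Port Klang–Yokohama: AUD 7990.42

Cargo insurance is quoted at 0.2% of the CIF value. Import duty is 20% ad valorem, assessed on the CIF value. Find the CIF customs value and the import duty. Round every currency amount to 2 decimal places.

Let C be the CIF value. C = EXW price + pre-shipment costs + freight + 0.2% × C
C − 0.2% × C = 32537.63 + 500.48 + 244.82 + 251.19 + 7990.42
0.998 × C = 41524.54
C = 41524.54 / 0.998 = 41607.76
Insurance premium = 0.2% × 41607.76 = 83.22
Import duty = 41607.76 × 20% = 8321.55

CIF value: AUD 41607.76; import duty: AUD 8321.55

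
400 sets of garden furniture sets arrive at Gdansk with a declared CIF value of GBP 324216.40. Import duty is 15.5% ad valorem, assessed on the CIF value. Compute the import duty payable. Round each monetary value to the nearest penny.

Import duty: GBP 50253.54

Import duty = 324216.40 × 15.5% = 50253.54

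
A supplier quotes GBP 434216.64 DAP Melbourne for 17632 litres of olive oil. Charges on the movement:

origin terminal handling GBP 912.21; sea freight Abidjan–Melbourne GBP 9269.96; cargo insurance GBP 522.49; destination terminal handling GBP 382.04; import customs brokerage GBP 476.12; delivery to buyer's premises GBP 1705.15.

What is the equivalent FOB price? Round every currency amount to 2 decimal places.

Not relevant to the conversion: origin terminal — on the seller under both DAP and FOB; already in the DAP price and stays in the FOB price. brokerage — on the buyer under both terms; not part of either seller's price.
From DAP to FOB, the seller no longer bears: freight, insurance, destination terminal, delivery.
FOB price = 434216.64 − 9269.96 − 522.49 − 382.04 − 1705.15 = 422337.00

FOB price: GBP 422337.00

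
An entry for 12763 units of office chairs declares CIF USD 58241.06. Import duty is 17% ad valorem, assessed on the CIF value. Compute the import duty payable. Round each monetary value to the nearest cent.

Import duty: USD 9900.98

Import duty = 58241.06 × 17% = 9900.98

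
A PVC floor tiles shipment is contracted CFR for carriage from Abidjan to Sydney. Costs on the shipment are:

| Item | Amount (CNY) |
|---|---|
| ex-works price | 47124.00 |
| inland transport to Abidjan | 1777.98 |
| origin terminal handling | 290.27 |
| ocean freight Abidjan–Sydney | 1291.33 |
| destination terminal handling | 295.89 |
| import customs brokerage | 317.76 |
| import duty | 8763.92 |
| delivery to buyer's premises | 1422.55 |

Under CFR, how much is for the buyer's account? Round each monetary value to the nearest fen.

CFR: the seller pays costs through ocean freight to the destination port, but not insurance.
Seller's account: goods 47124.00 + inland to port 1777.98 + origin terminal 290.27 + freight 1291.33 = 50483.58
Buyer's account: destination terminal 295.89 + brokerage 317.76 + duty 8763.92 + delivery 1422.55 = 10800.12

Buyer's account: CNY 10800.12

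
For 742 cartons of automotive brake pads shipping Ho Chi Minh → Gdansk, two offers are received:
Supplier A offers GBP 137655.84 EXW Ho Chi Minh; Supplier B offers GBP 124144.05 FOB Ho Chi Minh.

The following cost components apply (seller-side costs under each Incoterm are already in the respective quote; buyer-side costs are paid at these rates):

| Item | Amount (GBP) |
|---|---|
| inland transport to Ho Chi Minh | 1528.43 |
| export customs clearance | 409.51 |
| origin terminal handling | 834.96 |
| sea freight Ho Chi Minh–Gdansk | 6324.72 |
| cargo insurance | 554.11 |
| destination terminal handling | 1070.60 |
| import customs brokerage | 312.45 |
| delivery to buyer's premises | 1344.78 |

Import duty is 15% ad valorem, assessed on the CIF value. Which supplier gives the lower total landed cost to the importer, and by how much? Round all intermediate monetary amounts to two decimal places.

Supplier B is cheaper by GBP 18727.40

Supplier A (EXW):
CIF value = EXW price + inland to port + export clearance + origin terminal + freight + insurance = 137655.84 + 1528.43 + 409.51 + 834.96 + 6324.72 + 554.11 = 147307.57
Import duty = 147307.57 × 15% = 22096.14
Buyer bears (A): 1528.43 + 409.51 + 834.96 + 6324.72 + 554.11 + 1070.60 + 312.45 + 1344.78 = 12379.56
Landed cost (A) = invoice 137655.84 + 12379.56 + duty 22096.14 = 172131.54
Supplier B (FOB):
CIF value = FOB price + freight + insurance = 124144.05 + 6324.72 + 554.11 = 131022.88
Import duty = 131022.88 × 15% = 19653.43
Buyer bears (B): 6324.72 + 554.11 + 1070.60 + 312.45 + 1344.78 = 9606.66
Landed cost (B) = invoice 124144.05 + 9606.66 + duty 19653.43 = 153404.14
Difference = |172131.54 − 153404.14| = 18727.40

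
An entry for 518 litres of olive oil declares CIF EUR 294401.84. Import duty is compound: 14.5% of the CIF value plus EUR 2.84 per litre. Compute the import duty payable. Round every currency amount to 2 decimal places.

Ad valorem component: 294401.84 × 14.5% = 42688.27
Specific component: 518 × 2.84 = 1471.12
Import duty = 42688.27 + 1471.12 = 44159.39

Import duty: EUR 44159.39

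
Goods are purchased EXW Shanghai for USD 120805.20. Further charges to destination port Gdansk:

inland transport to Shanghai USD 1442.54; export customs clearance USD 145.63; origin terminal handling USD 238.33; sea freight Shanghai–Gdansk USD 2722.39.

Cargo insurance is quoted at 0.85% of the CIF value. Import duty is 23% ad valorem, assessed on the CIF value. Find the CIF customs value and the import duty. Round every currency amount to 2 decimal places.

Let C be the CIF value. C = EXW price + pre-shipment costs + freight + 0.85% × C
C − 0.85% × C = 120805.20 + 1442.54 + 145.63 + 238.33 + 2722.39
0.9915 × C = 125354.09
C = 125354.09 / 0.9915 = 126428.73
Insurance premium = 0.85% × 126428.73 = 1074.64
Import duty = 126428.73 × 23% = 29078.61

CIF value: USD 126428.73; import duty: USD 29078.61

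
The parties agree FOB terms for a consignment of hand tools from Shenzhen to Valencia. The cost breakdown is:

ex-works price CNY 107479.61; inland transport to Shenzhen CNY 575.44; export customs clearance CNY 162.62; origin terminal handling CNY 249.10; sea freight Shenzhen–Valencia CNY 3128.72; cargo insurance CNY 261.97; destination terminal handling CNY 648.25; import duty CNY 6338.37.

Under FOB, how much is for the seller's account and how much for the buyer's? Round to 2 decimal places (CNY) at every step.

FOB: the seller bears costs until goods are on board at the origin port; the buyer bears freight, insurance and all costs thereafter.
Seller's account: goods 107479.61 + inland to port 575.44 + export clearance 162.62 + origin terminal 249.10 = 108466.77
Buyer's account: freight 3128.72 + insurance 261.97 + destination terminal 648.25 + duty 6338.37 = 10377.31

Seller: CNY 108466.77; buyer: CNY 10377.31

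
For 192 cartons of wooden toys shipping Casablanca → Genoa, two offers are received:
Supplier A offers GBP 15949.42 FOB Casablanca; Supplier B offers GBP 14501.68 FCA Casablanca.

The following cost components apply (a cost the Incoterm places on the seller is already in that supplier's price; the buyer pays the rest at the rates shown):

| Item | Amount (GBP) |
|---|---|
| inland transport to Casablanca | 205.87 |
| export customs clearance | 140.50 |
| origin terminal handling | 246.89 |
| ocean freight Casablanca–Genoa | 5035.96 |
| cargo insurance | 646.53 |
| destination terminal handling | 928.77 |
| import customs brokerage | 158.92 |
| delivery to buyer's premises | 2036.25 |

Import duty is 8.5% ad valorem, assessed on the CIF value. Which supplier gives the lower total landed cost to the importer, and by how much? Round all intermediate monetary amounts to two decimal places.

Supplier A (FOB):
CIF value = FOB price + freight + insurance = 15949.42 + 5035.96 + 646.53 = 21631.91
Import duty = 21631.91 × 8.5% = 1838.71
Buyer bears (A): 5035.96 + 646.53 + 928.77 + 158.92 + 2036.25 = 8806.43
Landed cost (A) = invoice 15949.42 + 8806.43 + duty 1838.71 = 26594.56
Supplier B (FCA):
CIF value = FCA price + origin terminal + freight + insurance = 14501.68 + 246.89 + 5035.96 + 646.53 = 20431.06
Import duty = 20431.06 × 8.5% = 1736.64
Buyer bears (B): 246.89 + 5035.96 + 646.53 + 928.77 + 158.92 + 2036.25 = 9053.32
Landed cost (B) = invoice 14501.68 + 9053.32 + duty 1736.64 = 25291.64
Difference = |26594.56 − 25291.64| = 1302.92

Supplier B is cheaper by GBP 1302.92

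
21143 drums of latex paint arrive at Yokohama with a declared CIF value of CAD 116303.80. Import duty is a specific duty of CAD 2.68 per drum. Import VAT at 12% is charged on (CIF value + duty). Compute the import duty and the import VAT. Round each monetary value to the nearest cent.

Import duty = 21143 × 2.68 = 56663.24
VAT base = CIF + duty = 116303.80 + 56663.24 = 172967.04
Import VAT = 172967.04 × 12% = 20756.04

Import duty: CAD 56663.24; import VAT: CAD 20756.04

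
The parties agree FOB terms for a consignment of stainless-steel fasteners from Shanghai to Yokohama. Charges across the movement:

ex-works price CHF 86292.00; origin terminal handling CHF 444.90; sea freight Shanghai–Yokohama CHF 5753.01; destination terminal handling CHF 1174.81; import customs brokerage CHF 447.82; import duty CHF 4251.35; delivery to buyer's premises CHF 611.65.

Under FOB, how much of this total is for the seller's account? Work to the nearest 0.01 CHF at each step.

Seller's account: CHF 86736.90

FOB: the seller bears costs until goods are on board at the origin port; the buyer bears freight, insurance and all costs thereafter.
Seller's account: goods 86292.00 + origin terminal 444.90 = 86736.90
Buyer's account: freight 5753.01 + destination terminal 1174.81 + brokerage 447.82 + duty 4251.35 + delivery 611.65 = 12238.64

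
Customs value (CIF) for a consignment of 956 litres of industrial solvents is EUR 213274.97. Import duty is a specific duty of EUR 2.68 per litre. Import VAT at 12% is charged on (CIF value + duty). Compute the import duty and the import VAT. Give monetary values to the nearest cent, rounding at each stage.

Import duty: EUR 2562.08; import VAT: EUR 25900.45

Import duty = 956 × 2.68 = 2562.08
VAT base = CIF + duty = 213274.97 + 2562.08 = 215837.05
Import VAT = 215837.05 × 12% = 25900.45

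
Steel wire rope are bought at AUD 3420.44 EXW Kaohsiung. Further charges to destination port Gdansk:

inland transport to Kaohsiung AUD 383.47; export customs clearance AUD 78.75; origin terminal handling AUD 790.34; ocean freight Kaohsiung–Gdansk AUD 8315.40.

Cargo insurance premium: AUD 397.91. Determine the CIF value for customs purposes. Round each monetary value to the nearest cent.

CIF value: AUD 13386.31

CIF = EXW price + pre-shipment costs + freight + insurance
CIF = 3420.44 + 383.47 + 78.75 + 790.34 + 8315.40 + 397.91 = 13386.31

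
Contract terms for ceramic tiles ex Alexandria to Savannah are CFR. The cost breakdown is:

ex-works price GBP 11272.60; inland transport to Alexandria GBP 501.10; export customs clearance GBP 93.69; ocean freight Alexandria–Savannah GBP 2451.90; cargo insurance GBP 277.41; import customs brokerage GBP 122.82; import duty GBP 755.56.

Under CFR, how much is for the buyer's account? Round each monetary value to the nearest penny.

CFR: the seller pays costs through ocean freight to the destination port, but not insurance.
Seller's account: goods 11272.60 + inland to port 501.10 + export clearance 93.69 + freight 2451.90 = 14319.29
Buyer's account: insurance 277.41 + brokerage 122.82 + duty 755.56 = 1155.79

Buyer's account: GBP 1155.79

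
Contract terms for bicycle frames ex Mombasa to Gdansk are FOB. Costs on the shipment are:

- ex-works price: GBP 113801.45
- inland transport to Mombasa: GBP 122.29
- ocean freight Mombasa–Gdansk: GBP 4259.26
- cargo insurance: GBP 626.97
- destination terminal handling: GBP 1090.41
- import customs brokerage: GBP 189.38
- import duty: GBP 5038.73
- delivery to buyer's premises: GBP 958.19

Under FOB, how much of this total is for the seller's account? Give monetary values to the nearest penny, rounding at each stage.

FOB: the seller bears costs until goods are on board at the origin port; the buyer bears freight, insurance and all costs thereafter.
Seller's account: goods 113801.45 + inland to port 122.29 = 113923.74
Buyer's account: freight 4259.26 + insurance 626.97 + destination terminal 1090.41 + brokerage 189.38 + duty 5038.73 + delivery 958.19 = 12162.94

Seller's account: GBP 113923.74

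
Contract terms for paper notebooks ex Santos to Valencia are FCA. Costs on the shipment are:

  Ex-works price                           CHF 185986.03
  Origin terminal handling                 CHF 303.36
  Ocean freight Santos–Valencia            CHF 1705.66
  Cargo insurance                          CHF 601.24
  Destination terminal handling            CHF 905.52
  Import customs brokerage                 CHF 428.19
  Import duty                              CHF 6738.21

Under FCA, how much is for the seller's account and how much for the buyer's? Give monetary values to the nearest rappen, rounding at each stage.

Seller: CHF 185986.03; buyer: CHF 10682.18

FCA: the seller delivers export-cleared goods to the carrier; the buyer bears costs from that point.
Seller's account: goods 185986.03 = 185986.03
Buyer's account: origin terminal 303.36 + freight 1705.66 + insurance 601.24 + destination terminal 905.52 + brokerage 428.19 + duty 6738.21 = 10682.18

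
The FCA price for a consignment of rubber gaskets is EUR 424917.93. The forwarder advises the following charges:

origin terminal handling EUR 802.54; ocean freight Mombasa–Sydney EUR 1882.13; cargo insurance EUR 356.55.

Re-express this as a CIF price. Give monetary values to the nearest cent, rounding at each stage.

CIF price: EUR 427959.15

From FCA to CIF, the seller additionally bears: origin terminal, freight, insurance.
CIF price = 424917.93 + 802.54 + 1882.13 + 356.55 = 427959.15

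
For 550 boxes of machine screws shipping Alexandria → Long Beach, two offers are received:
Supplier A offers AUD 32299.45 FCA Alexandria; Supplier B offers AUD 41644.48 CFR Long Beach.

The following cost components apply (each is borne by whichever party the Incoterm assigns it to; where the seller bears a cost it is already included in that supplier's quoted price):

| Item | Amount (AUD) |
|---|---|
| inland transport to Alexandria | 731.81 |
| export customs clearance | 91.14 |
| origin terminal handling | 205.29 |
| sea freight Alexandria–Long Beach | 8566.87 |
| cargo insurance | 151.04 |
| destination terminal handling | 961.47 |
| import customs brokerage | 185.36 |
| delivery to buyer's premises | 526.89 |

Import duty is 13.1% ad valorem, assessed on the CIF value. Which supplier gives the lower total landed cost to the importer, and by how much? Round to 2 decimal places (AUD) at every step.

Supplier A is cheaper by AUD 647.91

Supplier A (FCA):
CIF value = FCA price + origin terminal + freight + insurance = 32299.45 + 205.29 + 8566.87 + 151.04 = 41222.65
Import duty = 41222.65 × 13.1% = 5400.17
Buyer bears (A): 205.29 + 8566.87 + 151.04 + 961.47 + 185.36 + 526.89 = 10596.92
Landed cost (A) = invoice 32299.45 + 10596.92 + duty 5400.17 = 48296.54
Supplier B (CFR):
CIF value = CFR price + insurance = 41644.48 + 151.04 = 41795.52
Import duty = 41795.52 × 13.1% = 5475.21
Buyer bears (B): 151.04 + 961.47 + 185.36 + 526.89 = 1824.76
Landed cost (B) = invoice 41644.48 + 1824.76 + duty 5475.21 = 48944.45
Difference = |48296.54 − 48944.45| = 647.91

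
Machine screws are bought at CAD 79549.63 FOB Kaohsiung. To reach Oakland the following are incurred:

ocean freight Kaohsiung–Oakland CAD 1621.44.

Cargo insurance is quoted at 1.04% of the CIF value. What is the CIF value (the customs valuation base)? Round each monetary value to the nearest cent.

Let C be the CIF value. C = FOB price + freight + 1.04% × C
C − 1.04% × C = 79549.63 + 1621.44
0.9896 × C = 81171.07
C = 81171.07 / 0.9896 = 82024.12
Insurance premium = 1.04% × 82024.12 = 853.05

CIF value: CAD 82024.12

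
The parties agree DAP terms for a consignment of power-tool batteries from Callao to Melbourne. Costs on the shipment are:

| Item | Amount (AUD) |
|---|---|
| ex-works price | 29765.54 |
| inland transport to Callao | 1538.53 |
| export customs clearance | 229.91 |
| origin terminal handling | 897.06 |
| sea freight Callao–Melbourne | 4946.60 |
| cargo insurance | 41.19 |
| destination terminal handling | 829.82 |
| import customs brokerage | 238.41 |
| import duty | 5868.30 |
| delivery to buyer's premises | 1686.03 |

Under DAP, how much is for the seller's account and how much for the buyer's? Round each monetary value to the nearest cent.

DAP: the seller bears all costs to the named destination except import duty and clearance.
Seller's account: goods 29765.54 + inland to port 1538.53 + export clearance 229.91 + origin terminal 897.06 + freight 4946.60 + insurance 41.19 + destination terminal 829.82 + delivery 1686.03 = 39934.68
Buyer's account: brokerage 238.41 + duty 5868.30 = 6106.71

Seller: AUD 39934.68; buyer: AUD 6106.71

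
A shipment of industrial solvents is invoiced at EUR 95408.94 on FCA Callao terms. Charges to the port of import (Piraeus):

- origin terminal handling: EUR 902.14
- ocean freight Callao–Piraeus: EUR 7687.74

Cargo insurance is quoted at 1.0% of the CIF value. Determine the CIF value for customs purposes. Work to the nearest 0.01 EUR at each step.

CIF value: EUR 105049.31

Let C be the CIF value. C = FCA price + pre-shipment costs + freight + 1.0% × C
C − 1.0% × C = 95408.94 + 902.14 + 7687.74
0.99 × C = 103998.82
C = 103998.82 / 0.99 = 105049.31
Insurance premium = 1.0% × 105049.31 = 1050.49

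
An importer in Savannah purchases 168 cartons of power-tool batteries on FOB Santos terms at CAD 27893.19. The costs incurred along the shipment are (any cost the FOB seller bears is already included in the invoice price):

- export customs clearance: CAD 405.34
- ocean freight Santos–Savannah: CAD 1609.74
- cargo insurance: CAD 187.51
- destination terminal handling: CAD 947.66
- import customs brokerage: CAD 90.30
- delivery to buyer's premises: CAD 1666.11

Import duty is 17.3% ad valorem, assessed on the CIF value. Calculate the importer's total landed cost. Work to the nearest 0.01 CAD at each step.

Total landed cost: CAD 37530.96

FOB: the seller bears costs until goods are on board at the origin port; the buyer bears freight, insurance and all costs thereafter.
Already in the invoice (seller's account under FOB): export clearance — exclude.
CIF value = FOB price + freight + insurance = 27893.19 + 1609.74 + 187.51 = 29690.44
Import duty = 29690.44 × 17.3% = 5136.45
Buyer bears: freight 1609.74 + insurance 187.51 + destination terminal 947.66 + brokerage 90.30 + delivery 1666.11 + duty 5136.45 = 9637.77
Landed cost = invoice 27893.19 + 9637.77 = 37530.96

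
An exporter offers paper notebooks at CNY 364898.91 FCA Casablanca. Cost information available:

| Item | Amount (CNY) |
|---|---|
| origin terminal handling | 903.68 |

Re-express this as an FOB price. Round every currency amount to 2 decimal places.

From FCA to FOB, the seller additionally bears: origin terminal.
FOB price = 364898.91 + 903.68 = 365802.59

FOB price: CNY 365802.59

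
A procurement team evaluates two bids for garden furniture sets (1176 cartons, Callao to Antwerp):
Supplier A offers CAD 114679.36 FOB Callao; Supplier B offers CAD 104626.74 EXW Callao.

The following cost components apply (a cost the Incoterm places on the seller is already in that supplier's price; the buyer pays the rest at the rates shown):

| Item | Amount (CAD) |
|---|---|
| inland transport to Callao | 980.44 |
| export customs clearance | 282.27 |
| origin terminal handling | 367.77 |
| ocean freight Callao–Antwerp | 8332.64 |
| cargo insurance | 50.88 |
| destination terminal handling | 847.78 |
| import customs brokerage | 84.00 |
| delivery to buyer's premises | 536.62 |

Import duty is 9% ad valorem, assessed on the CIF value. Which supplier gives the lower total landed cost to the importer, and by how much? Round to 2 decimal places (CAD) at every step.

Supplier A (FOB):
CIF value = FOB price + freight + insurance = 114679.36 + 8332.64 + 50.88 = 123062.88
Import duty = 123062.88 × 9% = 11075.66
Buyer bears (A): 8332.64 + 50.88 + 847.78 + 84.00 + 536.62 = 9851.92
Landed cost (A) = invoice 114679.36 + 9851.92 + duty 11075.66 = 135606.94
Supplier B (EXW):
CIF value = EXW price + inland to port + export clearance + origin terminal + freight + insurance = 104626.74 + 980.44 + 282.27 + 367.77 + 8332.64 + 50.88 = 114640.74
Import duty = 114640.74 × 9% = 10317.67
Buyer bears (B): 980.44 + 282.27 + 367.77 + 8332.64 + 50.88 + 847.78 + 84.00 + 536.62 = 11482.40
Landed cost (B) = invoice 104626.74 + 11482.40 + duty 10317.67 = 126426.81
Difference = |135606.94 − 126426.81| = 9180.13

Supplier B is cheaper by CAD 9180.13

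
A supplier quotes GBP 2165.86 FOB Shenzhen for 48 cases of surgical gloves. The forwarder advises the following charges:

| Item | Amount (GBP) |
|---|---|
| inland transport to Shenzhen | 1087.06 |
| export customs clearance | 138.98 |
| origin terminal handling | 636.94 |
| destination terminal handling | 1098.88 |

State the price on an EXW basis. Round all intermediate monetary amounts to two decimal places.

Not relevant to the conversion: destination terminal — on the buyer under both terms; not part of either seller's price.
From FOB to EXW, the seller no longer bears: inland to port, export clearance, origin terminal.
EXW price = 2165.86 − 1087.06 − 138.98 − 636.94 = 302.88

EXW price: GBP 302.88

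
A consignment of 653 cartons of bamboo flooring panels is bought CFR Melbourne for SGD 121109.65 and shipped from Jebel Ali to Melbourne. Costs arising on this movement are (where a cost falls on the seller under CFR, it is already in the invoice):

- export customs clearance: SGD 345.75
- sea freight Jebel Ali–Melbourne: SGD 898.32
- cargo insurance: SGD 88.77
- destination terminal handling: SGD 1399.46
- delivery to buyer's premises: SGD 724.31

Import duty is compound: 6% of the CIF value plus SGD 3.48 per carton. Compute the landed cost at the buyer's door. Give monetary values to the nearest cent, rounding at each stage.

CFR: the seller pays costs through ocean freight to the destination port, but not insurance.
Already in the invoice (seller's account under CFR): export clearance, freight — exclude.
CIF value = CFR price + insurance = 121109.65 + 88.77 = 121198.42
Ad valorem component: 121198.42 × 6% = 7271.91
Specific component: 653 × 3.48 = 2272.44
Import duty = 7271.91 + 2272.44 = 9544.35
Buyer bears: insurance 88.77 + destination terminal 1399.46 + delivery 724.31 + duty 9544.35 = 11756.89
Landed cost = invoice 121109.65 + 11756.89 = 132866.54

Total landed cost: SGD 132866.54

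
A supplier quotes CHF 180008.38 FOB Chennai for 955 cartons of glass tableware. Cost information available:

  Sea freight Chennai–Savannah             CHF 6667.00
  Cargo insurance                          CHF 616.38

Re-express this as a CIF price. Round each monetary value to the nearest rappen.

From FOB to CIF, the seller additionally bears: freight, insurance.
CIF price = 180008.38 + 6667.00 + 616.38 = 187291.76

CIF price: CHF 187291.76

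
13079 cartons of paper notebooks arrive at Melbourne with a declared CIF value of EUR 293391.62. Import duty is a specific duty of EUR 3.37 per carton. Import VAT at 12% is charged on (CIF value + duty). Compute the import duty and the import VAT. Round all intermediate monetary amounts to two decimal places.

Import duty = 13079 × 3.37 = 44076.23
VAT base = CIF + duty = 293391.62 + 44076.23 = 337467.85
Import VAT = 337467.85 × 12% = 40496.14

Import duty: EUR 44076.23; import VAT: EUR 40496.14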